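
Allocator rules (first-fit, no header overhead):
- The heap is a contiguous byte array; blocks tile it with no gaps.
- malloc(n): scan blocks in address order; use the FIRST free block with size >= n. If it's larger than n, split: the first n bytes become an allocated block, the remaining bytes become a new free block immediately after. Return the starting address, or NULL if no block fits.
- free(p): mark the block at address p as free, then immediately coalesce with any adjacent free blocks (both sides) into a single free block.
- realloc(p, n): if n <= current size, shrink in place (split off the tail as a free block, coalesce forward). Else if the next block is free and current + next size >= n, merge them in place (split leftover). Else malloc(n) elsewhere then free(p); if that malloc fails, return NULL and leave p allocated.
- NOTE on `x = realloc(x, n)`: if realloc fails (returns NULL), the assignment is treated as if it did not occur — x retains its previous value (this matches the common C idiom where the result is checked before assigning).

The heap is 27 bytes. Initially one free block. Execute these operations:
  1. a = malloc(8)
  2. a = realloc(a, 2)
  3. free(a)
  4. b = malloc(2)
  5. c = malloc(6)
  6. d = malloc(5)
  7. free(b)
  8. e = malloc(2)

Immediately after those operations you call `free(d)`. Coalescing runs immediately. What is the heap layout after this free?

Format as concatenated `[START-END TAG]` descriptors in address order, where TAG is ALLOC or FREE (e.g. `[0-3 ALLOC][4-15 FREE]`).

Op 1: a = malloc(8) -> a = 0; heap: [0-7 ALLOC][8-26 FREE]
Op 2: a = realloc(a, 2) -> a = 0; heap: [0-1 ALLOC][2-26 FREE]
Op 3: free(a) -> (freed a); heap: [0-26 FREE]
Op 4: b = malloc(2) -> b = 0; heap: [0-1 ALLOC][2-26 FREE]
Op 5: c = malloc(6) -> c = 2; heap: [0-1 ALLOC][2-7 ALLOC][8-26 FREE]
Op 6: d = malloc(5) -> d = 8; heap: [0-1 ALLOC][2-7 ALLOC][8-12 ALLOC][13-26 FREE]
Op 7: free(b) -> (freed b); heap: [0-1 FREE][2-7 ALLOC][8-12 ALLOC][13-26 FREE]
Op 8: e = malloc(2) -> e = 0; heap: [0-1 ALLOC][2-7 ALLOC][8-12 ALLOC][13-26 FREE]
free(d): d = 8 -> block [8-12 ALLOC]; mark free, coalesce with adjacent free neighbors -> [0-1 ALLOC][2-7 ALLOC][8-26 FREE]

Answer: [0-1 ALLOC][2-7 ALLOC][8-26 FREE]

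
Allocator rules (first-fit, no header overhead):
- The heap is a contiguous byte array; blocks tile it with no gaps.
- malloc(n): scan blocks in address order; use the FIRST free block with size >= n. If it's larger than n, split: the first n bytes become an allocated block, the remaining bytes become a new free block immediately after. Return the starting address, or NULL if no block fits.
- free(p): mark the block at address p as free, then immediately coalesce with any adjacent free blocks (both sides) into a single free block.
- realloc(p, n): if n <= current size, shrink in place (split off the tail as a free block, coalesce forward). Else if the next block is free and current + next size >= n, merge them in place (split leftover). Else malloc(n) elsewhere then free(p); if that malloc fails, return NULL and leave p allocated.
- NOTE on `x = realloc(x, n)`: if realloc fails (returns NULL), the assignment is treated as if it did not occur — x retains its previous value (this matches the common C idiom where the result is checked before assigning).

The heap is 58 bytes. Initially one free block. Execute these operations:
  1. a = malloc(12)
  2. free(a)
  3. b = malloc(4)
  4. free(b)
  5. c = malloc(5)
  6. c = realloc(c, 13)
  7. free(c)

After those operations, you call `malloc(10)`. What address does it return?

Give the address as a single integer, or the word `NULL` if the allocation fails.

Op 1: a = malloc(12) -> a = 0; heap: [0-11 ALLOC][12-57 FREE]
Op 2: free(a) -> (freed a); heap: [0-57 FREE]
Op 3: b = malloc(4) -> b = 0; heap: [0-3 ALLOC][4-57 FREE]
Op 4: free(b) -> (freed b); heap: [0-57 FREE]
Op 5: c = malloc(5) -> c = 0; heap: [0-4 ALLOC][5-57 FREE]
Op 6: c = realloc(c, 13) -> c = 0; heap: [0-12 ALLOC][13-57 FREE]
Op 7: free(c) -> (freed c); heap: [0-57 FREE]
malloc(10): first-fit scan over [0-57 FREE] -> 0

Answer: 0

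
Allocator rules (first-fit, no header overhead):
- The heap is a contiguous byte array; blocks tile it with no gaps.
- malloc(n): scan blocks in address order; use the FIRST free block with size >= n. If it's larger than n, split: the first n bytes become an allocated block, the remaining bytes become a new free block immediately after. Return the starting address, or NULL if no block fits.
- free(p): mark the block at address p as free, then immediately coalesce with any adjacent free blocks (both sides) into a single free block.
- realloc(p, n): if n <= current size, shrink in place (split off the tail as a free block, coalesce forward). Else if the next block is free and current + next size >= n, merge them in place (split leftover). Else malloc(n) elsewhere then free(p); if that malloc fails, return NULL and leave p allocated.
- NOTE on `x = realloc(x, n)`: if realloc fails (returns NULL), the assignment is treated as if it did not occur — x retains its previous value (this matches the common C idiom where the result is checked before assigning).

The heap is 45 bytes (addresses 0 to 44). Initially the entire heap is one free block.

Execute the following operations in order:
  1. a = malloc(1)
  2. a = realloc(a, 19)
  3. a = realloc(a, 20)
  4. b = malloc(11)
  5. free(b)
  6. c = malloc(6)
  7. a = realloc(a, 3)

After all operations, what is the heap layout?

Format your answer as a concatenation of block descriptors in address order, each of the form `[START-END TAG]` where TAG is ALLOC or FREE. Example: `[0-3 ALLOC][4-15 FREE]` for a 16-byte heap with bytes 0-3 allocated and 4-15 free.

Op 1: a = malloc(1) -> a = 0; heap: [0-0 ALLOC][1-44 FREE]
Op 2: a = realloc(a, 19) -> a = 0; heap: [0-18 ALLOC][19-44 FREE]
Op 3: a = realloc(a, 20) -> a = 0; heap: [0-19 ALLOC][20-44 FREE]
Op 4: b = malloc(11) -> b = 20; heap: [0-19 ALLOC][20-30 ALLOC][31-44 FREE]
Op 5: free(b) -> (freed b); heap: [0-19 ALLOC][20-44 FREE]
Op 6: c = malloc(6) -> c = 20; heap: [0-19 ALLOC][20-25 ALLOC][26-44 FREE]
Op 7: a = realloc(a, 3) -> a = 0; heap: [0-2 ALLOC][3-19 FREE][20-25 ALLOC][26-44 FREE]

Answer: [0-2 ALLOC][3-19 FREE][20-25 ALLOC][26-44 FREE]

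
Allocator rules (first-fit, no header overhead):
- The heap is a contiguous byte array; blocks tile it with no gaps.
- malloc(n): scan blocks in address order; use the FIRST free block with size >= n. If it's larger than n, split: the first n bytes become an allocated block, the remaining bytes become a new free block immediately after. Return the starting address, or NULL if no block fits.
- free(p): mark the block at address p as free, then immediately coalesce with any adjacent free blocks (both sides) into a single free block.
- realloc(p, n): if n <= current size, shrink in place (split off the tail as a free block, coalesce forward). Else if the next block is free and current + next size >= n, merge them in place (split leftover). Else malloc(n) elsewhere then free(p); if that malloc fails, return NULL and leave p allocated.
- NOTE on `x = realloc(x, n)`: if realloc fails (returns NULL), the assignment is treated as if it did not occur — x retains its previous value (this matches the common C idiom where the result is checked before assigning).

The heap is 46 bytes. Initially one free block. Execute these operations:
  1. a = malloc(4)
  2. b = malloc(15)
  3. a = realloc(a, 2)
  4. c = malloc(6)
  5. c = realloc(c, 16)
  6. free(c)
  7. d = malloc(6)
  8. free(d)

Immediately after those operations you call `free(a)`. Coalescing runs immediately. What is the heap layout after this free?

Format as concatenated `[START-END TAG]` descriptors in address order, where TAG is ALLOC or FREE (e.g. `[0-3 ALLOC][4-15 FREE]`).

Op 1: a = malloc(4) -> a = 0; heap: [0-3 ALLOC][4-45 FREE]
Op 2: b = malloc(15) -> b = 4; heap: [0-3 ALLOC][4-18 ALLOC][19-45 FREE]
Op 3: a = realloc(a, 2) -> a = 0; heap: [0-1 ALLOC][2-3 FREE][4-18 ALLOC][19-45 FREE]
Op 4: c = malloc(6) -> c = 19; heap: [0-1 ALLOC][2-3 FREE][4-18 ALLOC][19-24 ALLOC][25-45 FREE]
Op 5: c = realloc(c, 16) -> c = 19; heap: [0-1 ALLOC][2-3 FREE][4-18 ALLOC][19-34 ALLOC][35-45 FREE]
Op 6: free(c) -> (freed c); heap: [0-1 ALLOC][2-3 FREE][4-18 ALLOC][19-45 FREE]
Op 7: d = malloc(6) -> d = 19; heap: [0-1 ALLOC][2-3 FREE][4-18 ALLOC][19-24 ALLOC][25-45 FREE]
Op 8: free(d) -> (freed d); heap: [0-1 ALLOC][2-3 FREE][4-18 ALLOC][19-45 FREE]
free(a): a = 0 -> block [0-1 ALLOC]; mark free, coalesce with adjacent free neighbors -> [0-3 FREE][4-18 ALLOC][19-45 FREE]

Answer: [0-3 FREE][4-18 ALLOC][19-45 FREE]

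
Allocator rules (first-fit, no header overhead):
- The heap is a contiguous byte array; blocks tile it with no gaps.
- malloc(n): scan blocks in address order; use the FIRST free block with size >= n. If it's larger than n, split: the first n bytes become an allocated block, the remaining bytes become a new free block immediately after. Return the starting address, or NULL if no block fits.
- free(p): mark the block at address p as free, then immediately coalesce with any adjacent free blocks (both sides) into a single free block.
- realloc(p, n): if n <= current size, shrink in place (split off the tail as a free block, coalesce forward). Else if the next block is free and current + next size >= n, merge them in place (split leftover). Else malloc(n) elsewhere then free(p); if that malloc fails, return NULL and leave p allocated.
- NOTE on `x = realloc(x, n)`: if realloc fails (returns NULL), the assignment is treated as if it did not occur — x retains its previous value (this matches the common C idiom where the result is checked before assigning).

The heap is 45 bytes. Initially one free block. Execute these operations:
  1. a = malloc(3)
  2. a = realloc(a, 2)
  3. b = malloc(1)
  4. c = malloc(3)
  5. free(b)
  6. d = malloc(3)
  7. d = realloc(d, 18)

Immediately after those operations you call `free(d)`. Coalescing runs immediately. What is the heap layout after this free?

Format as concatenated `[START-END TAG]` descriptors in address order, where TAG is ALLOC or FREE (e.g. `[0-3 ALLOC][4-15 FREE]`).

Answer: [0-1 ALLOC][2-2 FREE][3-5 ALLOC][6-44 FREE]

Derivation:
Op 1: a = malloc(3) -> a = 0; heap: [0-2 ALLOC][3-44 FREE]
Op 2: a = realloc(a, 2) -> a = 0; heap: [0-1 ALLOC][2-44 FREE]
Op 3: b = malloc(1) -> b = 2; heap: [0-1 ALLOC][2-2 ALLOC][3-44 FREE]
Op 4: c = malloc(3) -> c = 3; heap: [0-1 ALLOC][2-2 ALLOC][3-5 ALLOC][6-44 FREE]
Op 5: free(b) -> (freed b); heap: [0-1 ALLOC][2-2 FREE][3-5 ALLOC][6-44 FREE]
Op 6: d = malloc(3) -> d = 6; heap: [0-1 ALLOC][2-2 FREE][3-5 ALLOC][6-8 ALLOC][9-44 FREE]
Op 7: d = realloc(d, 18) -> d = 6; heap: [0-1 ALLOC][2-2 FREE][3-5 ALLOC][6-23 ALLOC][24-44 FREE]
free(d): d = 6 -> block [6-23 ALLOC]; mark free, coalesce with adjacent free neighbors -> [0-1 ALLOC][2-2 FREE][3-5 ALLOC][6-44 FREE]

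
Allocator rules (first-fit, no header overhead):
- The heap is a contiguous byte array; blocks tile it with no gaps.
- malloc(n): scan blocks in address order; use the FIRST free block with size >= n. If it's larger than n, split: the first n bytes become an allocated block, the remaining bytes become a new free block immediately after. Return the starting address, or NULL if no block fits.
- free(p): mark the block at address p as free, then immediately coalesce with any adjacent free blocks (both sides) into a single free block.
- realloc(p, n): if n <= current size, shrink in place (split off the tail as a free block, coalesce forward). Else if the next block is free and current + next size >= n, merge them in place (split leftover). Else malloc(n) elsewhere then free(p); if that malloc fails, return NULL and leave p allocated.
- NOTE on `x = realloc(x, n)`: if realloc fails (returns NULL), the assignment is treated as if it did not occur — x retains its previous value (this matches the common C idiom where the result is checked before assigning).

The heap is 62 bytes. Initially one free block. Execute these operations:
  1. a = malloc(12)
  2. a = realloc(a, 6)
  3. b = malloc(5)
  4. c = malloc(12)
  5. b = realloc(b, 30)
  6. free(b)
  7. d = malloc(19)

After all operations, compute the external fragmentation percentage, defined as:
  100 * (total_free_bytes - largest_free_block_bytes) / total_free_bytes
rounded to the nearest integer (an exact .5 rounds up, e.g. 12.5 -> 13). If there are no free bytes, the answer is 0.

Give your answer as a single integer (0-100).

Answer: 20

Derivation:
Op 1: a = malloc(12) -> a = 0; heap: [0-11 ALLOC][12-61 FREE]
Op 2: a = realloc(a, 6) -> a = 0; heap: [0-5 ALLOC][6-61 FREE]
Op 3: b = malloc(5) -> b = 6; heap: [0-5 ALLOC][6-10 ALLOC][11-61 FREE]
Op 4: c = malloc(12) -> c = 11; heap: [0-5 ALLOC][6-10 ALLOC][11-22 ALLOC][23-61 FREE]
Op 5: b = realloc(b, 30) -> b = 23; heap: [0-5 ALLOC][6-10 FREE][11-22 ALLOC][23-52 ALLOC][53-61 FREE]
Op 6: free(b) -> (freed b); heap: [0-5 ALLOC][6-10 FREE][11-22 ALLOC][23-61 FREE]
Op 7: d = malloc(19) -> d = 23; heap: [0-5 ALLOC][6-10 FREE][11-22 ALLOC][23-41 ALLOC][42-61 FREE]
Free blocks: [5 20] total_free=25 largest=20 -> 100*(25-20)/25 = 500/25 = 20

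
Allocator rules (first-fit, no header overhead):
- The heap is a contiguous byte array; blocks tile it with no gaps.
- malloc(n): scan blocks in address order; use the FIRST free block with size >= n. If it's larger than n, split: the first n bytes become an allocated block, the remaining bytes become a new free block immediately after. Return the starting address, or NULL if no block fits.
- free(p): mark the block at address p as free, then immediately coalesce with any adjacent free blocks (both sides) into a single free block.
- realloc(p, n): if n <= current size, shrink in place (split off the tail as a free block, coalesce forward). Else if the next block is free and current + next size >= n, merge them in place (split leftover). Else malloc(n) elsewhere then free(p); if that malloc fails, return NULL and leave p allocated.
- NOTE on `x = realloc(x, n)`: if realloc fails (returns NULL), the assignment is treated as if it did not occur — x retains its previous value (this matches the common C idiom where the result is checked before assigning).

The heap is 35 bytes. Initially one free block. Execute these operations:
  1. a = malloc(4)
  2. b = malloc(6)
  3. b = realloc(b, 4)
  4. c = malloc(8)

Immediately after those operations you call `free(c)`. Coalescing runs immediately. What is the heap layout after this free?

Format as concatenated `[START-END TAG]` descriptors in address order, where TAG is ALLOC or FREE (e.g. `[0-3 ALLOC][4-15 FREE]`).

Op 1: a = malloc(4) -> a = 0; heap: [0-3 ALLOC][4-34 FREE]
Op 2: b = malloc(6) -> b = 4; heap: [0-3 ALLOC][4-9 ALLOC][10-34 FREE]
Op 3: b = realloc(b, 4) -> b = 4; heap: [0-3 ALLOC][4-7 ALLOC][8-34 FREE]
Op 4: c = malloc(8) -> c = 8; heap: [0-3 ALLOC][4-7 ALLOC][8-15 ALLOC][16-34 FREE]
free(c): c = 8 -> block [8-15 ALLOC]; mark free, coalesce with adjacent free neighbors -> [0-3 ALLOC][4-7 ALLOC][8-34 FREE]

Answer: [0-3 ALLOC][4-7 ALLOC][8-34 FREE]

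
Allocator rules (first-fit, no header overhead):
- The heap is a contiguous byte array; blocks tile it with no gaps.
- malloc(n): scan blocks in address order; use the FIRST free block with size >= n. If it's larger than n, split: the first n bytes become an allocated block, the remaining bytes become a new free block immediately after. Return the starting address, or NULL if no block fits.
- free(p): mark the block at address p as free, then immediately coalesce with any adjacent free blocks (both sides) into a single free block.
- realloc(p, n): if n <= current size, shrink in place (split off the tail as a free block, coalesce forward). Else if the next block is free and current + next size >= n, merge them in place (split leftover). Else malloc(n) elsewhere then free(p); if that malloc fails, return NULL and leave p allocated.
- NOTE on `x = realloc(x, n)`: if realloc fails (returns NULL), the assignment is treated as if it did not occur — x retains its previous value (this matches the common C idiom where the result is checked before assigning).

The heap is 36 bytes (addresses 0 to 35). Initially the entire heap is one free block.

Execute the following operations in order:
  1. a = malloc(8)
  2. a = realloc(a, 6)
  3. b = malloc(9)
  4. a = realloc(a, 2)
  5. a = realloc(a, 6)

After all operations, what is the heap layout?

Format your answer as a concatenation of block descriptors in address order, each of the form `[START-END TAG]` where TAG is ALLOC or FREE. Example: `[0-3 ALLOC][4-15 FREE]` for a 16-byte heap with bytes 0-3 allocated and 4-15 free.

Answer: [0-5 ALLOC][6-14 ALLOC][15-35 FREE]

Derivation:
Op 1: a = malloc(8) -> a = 0; heap: [0-7 ALLOC][8-35 FREE]
Op 2: a = realloc(a, 6) -> a = 0; heap: [0-5 ALLOC][6-35 FREE]
Op 3: b = malloc(9) -> b = 6; heap: [0-5 ALLOC][6-14 ALLOC][15-35 FREE]
Op 4: a = realloc(a, 2) -> a = 0; heap: [0-1 ALLOC][2-5 FREE][6-14 ALLOC][15-35 FREE]
Op 5: a = realloc(a, 6) -> a = 0; heap: [0-5 ALLOC][6-14 ALLOC][15-35 FREE]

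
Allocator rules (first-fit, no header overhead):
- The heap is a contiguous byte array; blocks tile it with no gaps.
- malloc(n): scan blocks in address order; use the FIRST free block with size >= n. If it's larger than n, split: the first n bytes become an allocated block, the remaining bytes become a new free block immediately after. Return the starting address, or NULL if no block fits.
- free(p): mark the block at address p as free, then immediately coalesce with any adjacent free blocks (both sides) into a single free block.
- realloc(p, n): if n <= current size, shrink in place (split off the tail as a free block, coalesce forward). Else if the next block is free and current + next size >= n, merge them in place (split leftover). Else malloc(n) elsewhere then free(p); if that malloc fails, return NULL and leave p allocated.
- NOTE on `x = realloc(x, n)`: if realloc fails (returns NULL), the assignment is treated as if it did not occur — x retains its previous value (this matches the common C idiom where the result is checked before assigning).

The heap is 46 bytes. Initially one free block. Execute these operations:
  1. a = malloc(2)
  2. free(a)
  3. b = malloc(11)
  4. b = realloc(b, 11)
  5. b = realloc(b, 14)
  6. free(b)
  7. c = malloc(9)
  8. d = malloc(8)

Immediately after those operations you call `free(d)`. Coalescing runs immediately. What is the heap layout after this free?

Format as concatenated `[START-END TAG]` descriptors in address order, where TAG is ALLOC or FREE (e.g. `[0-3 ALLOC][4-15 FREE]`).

Op 1: a = malloc(2) -> a = 0; heap: [0-1 ALLOC][2-45 FREE]
Op 2: free(a) -> (freed a); heap: [0-45 FREE]
Op 3: b = malloc(11) -> b = 0; heap: [0-10 ALLOC][11-45 FREE]
Op 4: b = realloc(b, 11) -> b = 0; heap: [0-10 ALLOC][11-45 FREE]
Op 5: b = realloc(b, 14) -> b = 0; heap: [0-13 ALLOC][14-45 FREE]
Op 6: free(b) -> (freed b); heap: [0-45 FREE]
Op 7: c = malloc(9) -> c = 0; heap: [0-8 ALLOC][9-45 FREE]
Op 8: d = malloc(8) -> d = 9; heap: [0-8 ALLOC][9-16 ALLOC][17-45 FREE]
free(d): d = 9 -> block [9-16 ALLOC]; mark free, coalesce with adjacent free neighbors -> [0-8 ALLOC][9-45 FREE]

Answer: [0-8 ALLOC][9-45 FREE]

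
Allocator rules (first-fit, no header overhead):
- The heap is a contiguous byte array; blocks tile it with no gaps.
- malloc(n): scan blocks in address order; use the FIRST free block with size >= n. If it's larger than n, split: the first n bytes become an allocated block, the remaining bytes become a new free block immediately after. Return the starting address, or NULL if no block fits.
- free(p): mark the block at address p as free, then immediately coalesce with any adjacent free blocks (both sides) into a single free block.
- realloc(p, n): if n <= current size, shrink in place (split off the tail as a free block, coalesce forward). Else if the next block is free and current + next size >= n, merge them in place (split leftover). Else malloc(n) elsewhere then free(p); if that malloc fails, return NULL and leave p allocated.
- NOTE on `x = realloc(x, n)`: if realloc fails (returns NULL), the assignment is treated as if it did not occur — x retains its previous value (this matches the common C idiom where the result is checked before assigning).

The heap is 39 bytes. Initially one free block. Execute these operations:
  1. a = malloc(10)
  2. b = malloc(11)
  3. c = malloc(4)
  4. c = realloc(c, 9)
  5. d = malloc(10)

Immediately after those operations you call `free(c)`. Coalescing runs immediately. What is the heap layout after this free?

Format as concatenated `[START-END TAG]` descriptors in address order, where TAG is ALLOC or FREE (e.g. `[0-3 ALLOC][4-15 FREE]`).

Answer: [0-9 ALLOC][10-20 ALLOC][21-38 FREE]

Derivation:
Op 1: a = malloc(10) -> a = 0; heap: [0-9 ALLOC][10-38 FREE]
Op 2: b = malloc(11) -> b = 10; heap: [0-9 ALLOC][10-20 ALLOC][21-38 FREE]
Op 3: c = malloc(4) -> c = 21; heap: [0-9 ALLOC][10-20 ALLOC][21-24 ALLOC][25-38 FREE]
Op 4: c = realloc(c, 9) -> c = 21; heap: [0-9 ALLOC][10-20 ALLOC][21-29 ALLOC][30-38 FREE]
Op 5: d = malloc(10) -> d = NULL; heap: [0-9 ALLOC][10-20 ALLOC][21-29 ALLOC][30-38 FREE]
free(c): c = 21 -> block [21-29 ALLOC]; mark free, coalesce with adjacent free neighbors -> [0-9 ALLOC][10-20 ALLOC][21-38 FREE]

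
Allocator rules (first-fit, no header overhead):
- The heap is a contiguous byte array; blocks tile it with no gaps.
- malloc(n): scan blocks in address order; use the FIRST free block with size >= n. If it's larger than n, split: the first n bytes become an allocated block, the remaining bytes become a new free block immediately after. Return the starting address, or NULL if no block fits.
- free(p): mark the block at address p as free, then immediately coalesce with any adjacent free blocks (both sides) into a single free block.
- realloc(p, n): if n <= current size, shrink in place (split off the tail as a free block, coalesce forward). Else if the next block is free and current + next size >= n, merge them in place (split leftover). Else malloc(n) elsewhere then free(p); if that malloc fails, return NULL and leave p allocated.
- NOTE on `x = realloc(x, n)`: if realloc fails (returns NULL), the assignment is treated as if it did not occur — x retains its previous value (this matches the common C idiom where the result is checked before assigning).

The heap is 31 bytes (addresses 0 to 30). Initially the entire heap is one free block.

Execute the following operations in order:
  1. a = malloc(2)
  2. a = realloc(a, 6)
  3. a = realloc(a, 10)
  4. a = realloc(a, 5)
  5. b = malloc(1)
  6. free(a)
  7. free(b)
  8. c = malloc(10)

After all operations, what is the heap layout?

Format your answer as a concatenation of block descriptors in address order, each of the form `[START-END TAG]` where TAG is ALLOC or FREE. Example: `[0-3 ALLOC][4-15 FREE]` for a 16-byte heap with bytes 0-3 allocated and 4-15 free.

Answer: [0-9 ALLOC][10-30 FREE]

Derivation:
Op 1: a = malloc(2) -> a = 0; heap: [0-1 ALLOC][2-30 FREE]
Op 2: a = realloc(a, 6) -> a = 0; heap: [0-5 ALLOC][6-30 FREE]
Op 3: a = realloc(a, 10) -> a = 0; heap: [0-9 ALLOC][10-30 FREE]
Op 4: a = realloc(a, 5) -> a = 0; heap: [0-4 ALLOC][5-30 FREE]
Op 5: b = malloc(1) -> b = 5; heap: [0-4 ALLOC][5-5 ALLOC][6-30 FREE]
Op 6: free(a) -> (freed a); heap: [0-4 FREE][5-5 ALLOC][6-30 FREE]
Op 7: free(b) -> (freed b); heap: [0-30 FREE]
Op 8: c = malloc(10) -> c = 0; heap: [0-9 ALLOC][10-30 FREE]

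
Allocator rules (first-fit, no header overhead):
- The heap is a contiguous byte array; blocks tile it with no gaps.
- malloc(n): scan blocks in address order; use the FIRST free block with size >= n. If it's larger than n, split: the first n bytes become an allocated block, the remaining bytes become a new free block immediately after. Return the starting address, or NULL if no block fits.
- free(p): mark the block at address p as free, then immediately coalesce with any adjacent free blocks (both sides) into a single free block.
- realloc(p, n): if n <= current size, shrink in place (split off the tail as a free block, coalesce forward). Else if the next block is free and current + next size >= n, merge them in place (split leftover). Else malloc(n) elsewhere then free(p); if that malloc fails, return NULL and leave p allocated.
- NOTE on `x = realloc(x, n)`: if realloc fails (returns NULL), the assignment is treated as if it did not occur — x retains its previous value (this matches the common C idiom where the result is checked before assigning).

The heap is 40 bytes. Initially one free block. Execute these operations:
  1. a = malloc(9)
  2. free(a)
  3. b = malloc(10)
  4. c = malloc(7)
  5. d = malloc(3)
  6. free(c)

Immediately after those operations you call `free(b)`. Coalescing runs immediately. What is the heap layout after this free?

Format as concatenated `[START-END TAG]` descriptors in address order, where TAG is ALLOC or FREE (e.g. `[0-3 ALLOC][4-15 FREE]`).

Answer: [0-16 FREE][17-19 ALLOC][20-39 FREE]

Derivation:
Op 1: a = malloc(9) -> a = 0; heap: [0-8 ALLOC][9-39 FREE]
Op 2: free(a) -> (freed a); heap: [0-39 FREE]
Op 3: b = malloc(10) -> b = 0; heap: [0-9 ALLOC][10-39 FREE]
Op 4: c = malloc(7) -> c = 10; heap: [0-9 ALLOC][10-16 ALLOC][17-39 FREE]
Op 5: d = malloc(3) -> d = 17; heap: [0-9 ALLOC][10-16 ALLOC][17-19 ALLOC][20-39 FREE]
Op 6: free(c) -> (freed c); heap: [0-9 ALLOC][10-16 FREE][17-19 ALLOC][20-39 FREE]
free(b): b = 0 -> block [0-9 ALLOC]; mark free, coalesce with adjacent free neighbors -> [0-16 FREE][17-19 ALLOC][20-39 FREE]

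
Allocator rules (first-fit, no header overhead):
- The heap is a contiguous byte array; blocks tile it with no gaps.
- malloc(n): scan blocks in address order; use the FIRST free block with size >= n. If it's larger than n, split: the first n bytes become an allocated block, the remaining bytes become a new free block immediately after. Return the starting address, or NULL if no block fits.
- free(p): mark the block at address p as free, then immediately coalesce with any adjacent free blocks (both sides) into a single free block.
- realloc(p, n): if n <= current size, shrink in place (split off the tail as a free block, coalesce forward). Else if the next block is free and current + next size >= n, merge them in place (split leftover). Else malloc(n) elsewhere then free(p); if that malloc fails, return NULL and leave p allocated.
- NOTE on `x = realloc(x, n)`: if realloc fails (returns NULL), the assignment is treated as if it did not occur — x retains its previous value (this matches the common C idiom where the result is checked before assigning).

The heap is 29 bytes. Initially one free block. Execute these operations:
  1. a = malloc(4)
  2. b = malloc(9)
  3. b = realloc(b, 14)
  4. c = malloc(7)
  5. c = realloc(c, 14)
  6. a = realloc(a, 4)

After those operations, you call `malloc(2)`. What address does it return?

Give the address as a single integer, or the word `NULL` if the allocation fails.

Op 1: a = malloc(4) -> a = 0; heap: [0-3 ALLOC][4-28 FREE]
Op 2: b = malloc(9) -> b = 4; heap: [0-3 ALLOC][4-12 ALLOC][13-28 FREE]
Op 3: b = realloc(b, 14) -> b = 4; heap: [0-3 ALLOC][4-17 ALLOC][18-28 FREE]
Op 4: c = malloc(7) -> c = 18; heap: [0-3 ALLOC][4-17 ALLOC][18-24 ALLOC][25-28 FREE]
Op 5: c = realloc(c, 14) -> NULL (c unchanged); heap: [0-3 ALLOC][4-17 ALLOC][18-24 ALLOC][25-28 FREE]
Op 6: a = realloc(a, 4) -> a = 0; heap: [0-3 ALLOC][4-17 ALLOC][18-24 ALLOC][25-28 FREE]
malloc(2): first-fit scan over [0-3 ALLOC][4-17 ALLOC][18-24 ALLOC][25-28 FREE] -> 25

Answer: 25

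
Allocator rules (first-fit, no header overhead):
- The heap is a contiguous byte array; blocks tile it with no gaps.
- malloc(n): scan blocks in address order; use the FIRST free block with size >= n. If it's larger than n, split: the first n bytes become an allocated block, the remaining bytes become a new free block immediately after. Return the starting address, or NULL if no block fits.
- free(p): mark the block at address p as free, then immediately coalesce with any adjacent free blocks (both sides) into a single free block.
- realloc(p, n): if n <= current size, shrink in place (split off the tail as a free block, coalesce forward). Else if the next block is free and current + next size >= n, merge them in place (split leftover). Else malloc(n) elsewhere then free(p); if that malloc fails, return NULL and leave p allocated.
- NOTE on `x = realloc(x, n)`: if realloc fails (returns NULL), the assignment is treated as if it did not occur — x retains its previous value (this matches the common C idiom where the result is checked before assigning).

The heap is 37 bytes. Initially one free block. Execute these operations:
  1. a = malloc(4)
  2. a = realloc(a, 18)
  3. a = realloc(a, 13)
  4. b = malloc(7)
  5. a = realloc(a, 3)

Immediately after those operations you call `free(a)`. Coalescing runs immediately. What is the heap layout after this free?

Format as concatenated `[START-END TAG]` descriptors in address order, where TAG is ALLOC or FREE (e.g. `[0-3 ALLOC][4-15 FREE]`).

Op 1: a = malloc(4) -> a = 0; heap: [0-3 ALLOC][4-36 FREE]
Op 2: a = realloc(a, 18) -> a = 0; heap: [0-17 ALLOC][18-36 FREE]
Op 3: a = realloc(a, 13) -> a = 0; heap: [0-12 ALLOC][13-36 FREE]
Op 4: b = malloc(7) -> b = 13; heap: [0-12 ALLOC][13-19 ALLOC][20-36 FREE]
Op 5: a = realloc(a, 3) -> a = 0; heap: [0-2 ALLOC][3-12 FREE][13-19 ALLOC][20-36 FREE]
free(a): a = 0 -> block [0-2 ALLOC]; mark free, coalesce with adjacent free neighbors -> [0-12 FREE][13-19 ALLOC][20-36 FREE]

Answer: [0-12 FREE][13-19 ALLOC][20-36 FREE]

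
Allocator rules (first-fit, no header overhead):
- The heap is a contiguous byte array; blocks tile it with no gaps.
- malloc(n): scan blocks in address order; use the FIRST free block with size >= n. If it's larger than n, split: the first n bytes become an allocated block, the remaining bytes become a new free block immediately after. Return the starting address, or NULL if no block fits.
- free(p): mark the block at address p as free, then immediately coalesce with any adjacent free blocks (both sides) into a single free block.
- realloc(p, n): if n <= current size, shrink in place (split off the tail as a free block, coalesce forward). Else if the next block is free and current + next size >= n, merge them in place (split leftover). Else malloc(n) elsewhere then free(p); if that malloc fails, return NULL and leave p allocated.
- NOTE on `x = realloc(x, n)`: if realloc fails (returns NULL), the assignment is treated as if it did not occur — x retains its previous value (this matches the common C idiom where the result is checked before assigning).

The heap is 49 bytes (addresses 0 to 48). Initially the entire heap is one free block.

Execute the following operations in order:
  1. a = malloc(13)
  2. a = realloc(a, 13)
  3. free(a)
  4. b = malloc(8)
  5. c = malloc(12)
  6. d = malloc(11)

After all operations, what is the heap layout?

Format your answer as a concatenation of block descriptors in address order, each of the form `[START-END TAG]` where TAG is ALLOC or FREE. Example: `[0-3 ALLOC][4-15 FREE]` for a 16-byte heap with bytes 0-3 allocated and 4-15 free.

Answer: [0-7 ALLOC][8-19 ALLOC][20-30 ALLOC][31-48 FREE]

Derivation:
Op 1: a = malloc(13) -> a = 0; heap: [0-12 ALLOC][13-48 FREE]
Op 2: a = realloc(a, 13) -> a = 0; heap: [0-12 ALLOC][13-48 FREE]
Op 3: free(a) -> (freed a); heap: [0-48 FREE]
Op 4: b = malloc(8) -> b = 0; heap: [0-7 ALLOC][8-48 FREE]
Op 5: c = malloc(12) -> c = 8; heap: [0-7 ALLOC][8-19 ALLOC][20-48 FREE]
Op 6: d = malloc(11) -> d = 20; heap: [0-7 ALLOC][8-19 ALLOC][20-30 ALLOC][31-48 FREE]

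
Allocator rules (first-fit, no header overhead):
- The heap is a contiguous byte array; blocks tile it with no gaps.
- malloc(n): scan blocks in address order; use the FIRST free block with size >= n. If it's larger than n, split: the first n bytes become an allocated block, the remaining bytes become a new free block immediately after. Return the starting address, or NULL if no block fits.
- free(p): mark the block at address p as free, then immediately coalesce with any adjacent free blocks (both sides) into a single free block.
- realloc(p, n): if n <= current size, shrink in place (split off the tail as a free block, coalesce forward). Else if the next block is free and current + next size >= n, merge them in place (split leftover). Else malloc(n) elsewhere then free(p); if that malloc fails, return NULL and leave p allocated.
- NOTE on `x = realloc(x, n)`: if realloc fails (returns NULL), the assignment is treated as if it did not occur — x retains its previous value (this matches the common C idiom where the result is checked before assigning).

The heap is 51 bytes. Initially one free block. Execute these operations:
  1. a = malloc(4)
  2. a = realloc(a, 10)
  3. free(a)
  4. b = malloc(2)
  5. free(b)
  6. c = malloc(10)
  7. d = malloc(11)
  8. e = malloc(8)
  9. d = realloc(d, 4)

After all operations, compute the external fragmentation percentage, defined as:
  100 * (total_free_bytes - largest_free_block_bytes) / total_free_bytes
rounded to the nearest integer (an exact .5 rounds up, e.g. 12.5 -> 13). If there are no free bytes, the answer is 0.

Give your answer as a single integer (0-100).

Op 1: a = malloc(4) -> a = 0; heap: [0-3 ALLOC][4-50 FREE]
Op 2: a = realloc(a, 10) -> a = 0; heap: [0-9 ALLOC][10-50 FREE]
Op 3: free(a) -> (freed a); heap: [0-50 FREE]
Op 4: b = malloc(2) -> b = 0; heap: [0-1 ALLOC][2-50 FREE]
Op 5: free(b) -> (freed b); heap: [0-50 FREE]
Op 6: c = malloc(10) -> c = 0; heap: [0-9 ALLOC][10-50 FREE]
Op 7: d = malloc(11) -> d = 10; heap: [0-9 ALLOC][10-20 ALLOC][21-50 FREE]
Op 8: e = malloc(8) -> e = 21; heap: [0-9 ALLOC][10-20 ALLOC][21-28 ALLOC][29-50 FREE]
Op 9: d = realloc(d, 4) -> d = 10; heap: [0-9 ALLOC][10-13 ALLOC][14-20 FREE][21-28 ALLOC][29-50 FREE]
Free blocks: [7 22] total_free=29 largest=22 -> 100*(29-22)/29 = 700/29 ≈ 24.138 -> rounds to 24

Answer: 24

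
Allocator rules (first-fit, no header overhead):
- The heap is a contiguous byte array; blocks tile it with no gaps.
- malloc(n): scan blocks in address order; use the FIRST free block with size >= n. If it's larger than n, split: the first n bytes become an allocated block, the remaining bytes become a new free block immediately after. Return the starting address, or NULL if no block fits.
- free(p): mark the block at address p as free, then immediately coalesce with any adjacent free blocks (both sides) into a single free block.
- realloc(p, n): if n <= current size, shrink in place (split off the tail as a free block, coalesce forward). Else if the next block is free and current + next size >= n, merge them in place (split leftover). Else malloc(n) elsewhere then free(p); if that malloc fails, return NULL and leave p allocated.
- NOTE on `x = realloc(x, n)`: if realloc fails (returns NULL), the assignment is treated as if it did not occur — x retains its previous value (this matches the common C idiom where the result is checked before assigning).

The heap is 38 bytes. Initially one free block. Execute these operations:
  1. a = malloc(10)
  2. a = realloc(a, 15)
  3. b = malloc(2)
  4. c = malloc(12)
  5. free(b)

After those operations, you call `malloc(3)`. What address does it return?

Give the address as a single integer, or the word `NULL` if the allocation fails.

Answer: 29

Derivation:
Op 1: a = malloc(10) -> a = 0; heap: [0-9 ALLOC][10-37 FREE]
Op 2: a = realloc(a, 15) -> a = 0; heap: [0-14 ALLOC][15-37 FREE]
Op 3: b = malloc(2) -> b = 15; heap: [0-14 ALLOC][15-16 ALLOC][17-37 FREE]
Op 4: c = malloc(12) -> c = 17; heap: [0-14 ALLOC][15-16 ALLOC][17-28 ALLOC][29-37 FREE]
Op 5: free(b) -> (freed b); heap: [0-14 ALLOC][15-16 FREE][17-28 ALLOC][29-37 FREE]
malloc(3): first-fit scan over [0-14 ALLOC][15-16 FREE][17-28 ALLOC][29-37 FREE] -> 29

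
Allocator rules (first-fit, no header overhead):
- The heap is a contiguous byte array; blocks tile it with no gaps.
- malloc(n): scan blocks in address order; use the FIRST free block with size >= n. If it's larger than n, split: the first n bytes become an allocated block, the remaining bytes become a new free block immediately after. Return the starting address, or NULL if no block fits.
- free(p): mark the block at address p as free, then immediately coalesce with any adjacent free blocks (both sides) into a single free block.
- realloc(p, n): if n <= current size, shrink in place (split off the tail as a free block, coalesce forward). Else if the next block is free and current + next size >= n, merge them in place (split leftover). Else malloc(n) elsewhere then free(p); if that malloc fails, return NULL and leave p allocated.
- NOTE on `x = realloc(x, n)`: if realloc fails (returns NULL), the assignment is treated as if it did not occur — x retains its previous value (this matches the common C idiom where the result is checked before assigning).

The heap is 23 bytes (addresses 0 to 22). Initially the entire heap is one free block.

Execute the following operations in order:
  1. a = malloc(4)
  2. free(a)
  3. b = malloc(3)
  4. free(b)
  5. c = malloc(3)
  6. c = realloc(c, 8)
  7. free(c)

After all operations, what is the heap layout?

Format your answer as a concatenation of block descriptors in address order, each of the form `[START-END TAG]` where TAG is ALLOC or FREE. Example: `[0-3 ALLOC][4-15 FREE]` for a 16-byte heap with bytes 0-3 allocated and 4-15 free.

Answer: [0-22 FREE]

Derivation:
Op 1: a = malloc(4) -> a = 0; heap: [0-3 ALLOC][4-22 FREE]
Op 2: free(a) -> (freed a); heap: [0-22 FREE]
Op 3: b = malloc(3) -> b = 0; heap: [0-2 ALLOC][3-22 FREE]
Op 4: free(b) -> (freed b); heap: [0-22 FREE]
Op 5: c = malloc(3) -> c = 0; heap: [0-2 ALLOC][3-22 FREE]
Op 6: c = realloc(c, 8) -> c = 0; heap: [0-7 ALLOC][8-22 FREE]
Op 7: free(c) -> (freed c); heap: [0-22 FREE]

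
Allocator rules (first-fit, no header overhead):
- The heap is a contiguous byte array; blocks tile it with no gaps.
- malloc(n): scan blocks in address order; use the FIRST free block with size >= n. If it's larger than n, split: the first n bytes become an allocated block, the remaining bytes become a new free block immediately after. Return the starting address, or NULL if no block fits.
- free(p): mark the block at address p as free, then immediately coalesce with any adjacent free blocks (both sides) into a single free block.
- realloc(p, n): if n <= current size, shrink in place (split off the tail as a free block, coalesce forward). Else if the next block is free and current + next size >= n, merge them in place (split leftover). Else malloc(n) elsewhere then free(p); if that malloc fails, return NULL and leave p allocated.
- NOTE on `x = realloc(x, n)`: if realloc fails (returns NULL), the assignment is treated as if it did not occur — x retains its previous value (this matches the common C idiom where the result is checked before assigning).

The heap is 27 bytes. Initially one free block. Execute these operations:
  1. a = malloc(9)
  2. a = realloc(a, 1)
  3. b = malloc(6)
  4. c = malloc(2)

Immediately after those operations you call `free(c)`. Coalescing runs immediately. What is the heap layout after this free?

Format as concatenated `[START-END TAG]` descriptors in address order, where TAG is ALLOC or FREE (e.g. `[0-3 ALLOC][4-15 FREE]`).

Answer: [0-0 ALLOC][1-6 ALLOC][7-26 FREE]

Derivation:
Op 1: a = malloc(9) -> a = 0; heap: [0-8 ALLOC][9-26 FREE]
Op 2: a = realloc(a, 1) -> a = 0; heap: [0-0 ALLOC][1-26 FREE]
Op 3: b = malloc(6) -> b = 1; heap: [0-0 ALLOC][1-6 ALLOC][7-26 FREE]
Op 4: c = malloc(2) -> c = 7; heap: [0-0 ALLOC][1-6 ALLOC][7-8 ALLOC][9-26 FREE]
free(c): c = 7 -> block [7-8 ALLOC]; mark free, coalesce with adjacent free neighbors -> [0-0 ALLOC][1-6 ALLOC][7-26 FREE]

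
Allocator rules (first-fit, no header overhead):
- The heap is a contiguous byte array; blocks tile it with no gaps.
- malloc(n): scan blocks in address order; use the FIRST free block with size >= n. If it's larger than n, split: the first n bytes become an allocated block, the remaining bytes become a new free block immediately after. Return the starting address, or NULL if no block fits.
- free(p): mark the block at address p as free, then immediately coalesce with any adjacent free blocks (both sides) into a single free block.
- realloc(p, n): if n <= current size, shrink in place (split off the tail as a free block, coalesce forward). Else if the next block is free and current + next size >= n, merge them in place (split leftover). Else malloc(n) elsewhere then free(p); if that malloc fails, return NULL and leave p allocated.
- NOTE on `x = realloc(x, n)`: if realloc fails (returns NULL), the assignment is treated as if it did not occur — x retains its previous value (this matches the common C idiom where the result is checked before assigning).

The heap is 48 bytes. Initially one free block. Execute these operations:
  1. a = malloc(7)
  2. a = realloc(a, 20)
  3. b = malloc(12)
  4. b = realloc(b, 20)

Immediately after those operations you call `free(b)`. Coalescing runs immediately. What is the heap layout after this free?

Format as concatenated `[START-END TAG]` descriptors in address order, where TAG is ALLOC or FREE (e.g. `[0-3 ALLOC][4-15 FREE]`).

Op 1: a = malloc(7) -> a = 0; heap: [0-6 ALLOC][7-47 FREE]
Op 2: a = realloc(a, 20) -> a = 0; heap: [0-19 ALLOC][20-47 FREE]
Op 3: b = malloc(12) -> b = 20; heap: [0-19 ALLOC][20-31 ALLOC][32-47 FREE]
Op 4: b = realloc(b, 20) -> b = 20; heap: [0-19 ALLOC][20-39 ALLOC][40-47 FREE]
free(b): b = 20 -> block [20-39 ALLOC]; mark free, coalesce with adjacent free neighbors -> [0-19 ALLOC][20-47 FREE]

Answer: [0-19 ALLOC][20-47 FREE]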